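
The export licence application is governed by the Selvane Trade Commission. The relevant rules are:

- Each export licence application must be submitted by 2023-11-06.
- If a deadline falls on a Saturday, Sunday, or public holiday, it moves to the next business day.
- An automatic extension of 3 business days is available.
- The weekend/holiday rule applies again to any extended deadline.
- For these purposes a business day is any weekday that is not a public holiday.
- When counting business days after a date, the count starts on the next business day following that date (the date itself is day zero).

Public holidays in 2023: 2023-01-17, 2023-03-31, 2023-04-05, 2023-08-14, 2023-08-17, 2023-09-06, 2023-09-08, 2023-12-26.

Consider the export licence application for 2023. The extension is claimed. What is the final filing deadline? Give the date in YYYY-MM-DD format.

2023-11-09

The statutory due date is 2023-11-06.
2023-11-06 is a Monday and not a listed holiday, so it stands.
The 3-business-day extension runs from 2023-11-06 to 2023-11-09.
2023-11-09 (Thursday) is already a business day.
So the filing is due 2023-11-09.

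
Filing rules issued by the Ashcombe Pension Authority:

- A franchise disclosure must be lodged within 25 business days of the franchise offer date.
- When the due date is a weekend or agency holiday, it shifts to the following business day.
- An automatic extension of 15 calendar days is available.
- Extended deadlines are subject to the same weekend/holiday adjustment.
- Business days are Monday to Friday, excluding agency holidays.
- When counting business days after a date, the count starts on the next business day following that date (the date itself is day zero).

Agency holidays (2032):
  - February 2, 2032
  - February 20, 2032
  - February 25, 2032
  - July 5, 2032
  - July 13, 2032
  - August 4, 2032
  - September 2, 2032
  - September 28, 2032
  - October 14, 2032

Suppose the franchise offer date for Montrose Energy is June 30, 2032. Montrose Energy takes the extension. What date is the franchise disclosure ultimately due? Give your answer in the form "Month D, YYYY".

August 24, 2032

Starting the day after June 30, 2032 and counting 25 business days lands on August 9, 2032.
August 9, 2032 is a Monday and not a listed holiday, so it stands.
Add the 15 calendar-day extension to August 9, 2032: August 24, 2032.
Since August 24, 2032 is a Tuesday and not a holiday, the date is unchanged.
Deadline: August 24, 2032.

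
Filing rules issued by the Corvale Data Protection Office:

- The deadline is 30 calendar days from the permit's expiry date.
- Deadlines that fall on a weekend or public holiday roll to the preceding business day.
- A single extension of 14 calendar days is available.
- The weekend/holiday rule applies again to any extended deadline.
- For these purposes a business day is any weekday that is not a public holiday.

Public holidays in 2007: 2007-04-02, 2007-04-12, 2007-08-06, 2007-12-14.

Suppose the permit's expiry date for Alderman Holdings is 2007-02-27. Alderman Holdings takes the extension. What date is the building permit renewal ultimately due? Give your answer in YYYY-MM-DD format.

30 calendar days after 2007-02-27 is 2007-03-29.
2007-03-29 is a Thursday and not a listed holiday, so it stands.
The 14-calendar-day extension moves the deadline from 2007-03-29 to 2007-04-12.
Because 2007-04-12 is a listed holiday, the deadline becomes 2007-04-11 (Wednesday).
Deadline: 2007-04-11.

2007-04-11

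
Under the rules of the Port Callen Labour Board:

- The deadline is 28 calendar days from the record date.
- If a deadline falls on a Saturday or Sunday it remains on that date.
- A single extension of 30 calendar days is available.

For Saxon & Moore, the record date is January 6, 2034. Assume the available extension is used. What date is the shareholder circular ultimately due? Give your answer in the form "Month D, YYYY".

March 5, 2034

Trigger date January 6, 2034 + 28 calendar days = February 3, 2034.
February 3, 2034 is a Friday; no weekend or holiday adjustment applies.
Add the 30 calendar-day extension to February 3, 2034: March 5, 2034.
March 5, 2034 falls on a Sunday. The rules make no weekend/holiday allowance, so it remains March 5, 2034.
The final due date is March 5, 2034.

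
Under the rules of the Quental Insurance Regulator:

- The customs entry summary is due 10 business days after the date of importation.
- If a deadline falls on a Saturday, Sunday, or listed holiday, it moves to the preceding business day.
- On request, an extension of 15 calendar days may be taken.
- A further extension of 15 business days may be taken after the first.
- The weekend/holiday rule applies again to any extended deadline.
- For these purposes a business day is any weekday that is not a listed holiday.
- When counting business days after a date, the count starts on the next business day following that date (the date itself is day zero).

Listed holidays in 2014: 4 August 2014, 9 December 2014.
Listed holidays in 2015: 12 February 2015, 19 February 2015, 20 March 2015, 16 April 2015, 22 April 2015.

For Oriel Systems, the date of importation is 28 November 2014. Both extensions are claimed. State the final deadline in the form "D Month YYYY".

Starting the day after 28 November 2014 and counting 10 business days lands on 15 December 2014.
Since 15 December 2014 is a Monday and not a holiday, the date is unchanged.
With the 15-day extension, 15 December 2014 becomes 30 December 2014.
30 December 2014 falls on a Tuesday, which is a business day, so no adjustment is needed.
The 15-business-day extension runs from 30 December 2014 to 20 January 2015.
20 January 2015 (Tuesday) is already a business day.
Deadline: 20 January 2015.

20 January 2015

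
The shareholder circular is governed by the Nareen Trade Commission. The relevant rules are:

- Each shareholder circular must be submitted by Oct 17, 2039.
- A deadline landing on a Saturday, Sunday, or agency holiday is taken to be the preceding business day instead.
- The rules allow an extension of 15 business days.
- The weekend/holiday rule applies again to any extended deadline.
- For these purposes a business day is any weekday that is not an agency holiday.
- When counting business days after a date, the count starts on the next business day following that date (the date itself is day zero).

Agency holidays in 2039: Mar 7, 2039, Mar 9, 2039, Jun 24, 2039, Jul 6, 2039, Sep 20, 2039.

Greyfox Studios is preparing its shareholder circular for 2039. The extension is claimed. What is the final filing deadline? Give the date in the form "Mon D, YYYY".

Start from the fixed due date, Oct 17, 2039.
Oct 17, 2039 is a Monday and not a listed holiday, so it stands.
The 15-business-day extension runs from Oct 17, 2039 to Nov 7, 2039.
Nov 7, 2039 (Monday) is already a business day.
So the filing is due Nov 7, 2039.

Nov 7, 2039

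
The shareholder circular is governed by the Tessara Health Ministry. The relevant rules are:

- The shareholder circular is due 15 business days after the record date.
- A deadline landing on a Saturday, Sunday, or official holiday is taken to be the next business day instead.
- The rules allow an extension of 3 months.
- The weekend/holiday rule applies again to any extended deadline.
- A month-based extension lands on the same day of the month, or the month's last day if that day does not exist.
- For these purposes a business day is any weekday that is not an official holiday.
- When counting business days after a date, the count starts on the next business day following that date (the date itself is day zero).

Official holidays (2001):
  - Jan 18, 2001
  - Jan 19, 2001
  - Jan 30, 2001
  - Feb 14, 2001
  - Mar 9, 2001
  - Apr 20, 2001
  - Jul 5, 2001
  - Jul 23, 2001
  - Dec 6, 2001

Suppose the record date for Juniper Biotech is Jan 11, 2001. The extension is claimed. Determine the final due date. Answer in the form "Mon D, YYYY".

May 7, 2001

Counting 15 business days after Jan 11, 2001 (skipping weekends and listed holidays) reaches Feb 6, 2001.
Feb 6, 2001 falls on a Tuesday, which is a business day, so no adjustment is needed.
Applying the 3 months extension: 3 months after Feb 6, 2001 is May 6, 2001.
May 6, 2001 is a Sunday, so it moves to the next business day, May 7, 2001 (Monday).
Final deadline: May 7, 2001.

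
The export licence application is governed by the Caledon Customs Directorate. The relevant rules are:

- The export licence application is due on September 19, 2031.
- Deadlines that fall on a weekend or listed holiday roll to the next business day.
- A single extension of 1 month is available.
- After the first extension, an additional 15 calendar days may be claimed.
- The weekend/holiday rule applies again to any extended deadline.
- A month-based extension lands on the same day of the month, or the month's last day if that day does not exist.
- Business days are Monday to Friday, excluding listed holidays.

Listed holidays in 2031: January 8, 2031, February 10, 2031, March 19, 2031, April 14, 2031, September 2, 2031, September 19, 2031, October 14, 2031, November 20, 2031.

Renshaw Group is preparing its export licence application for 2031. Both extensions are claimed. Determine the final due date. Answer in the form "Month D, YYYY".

The statutory due date is September 19, 2031.
Because September 19, 2031 is a listed holiday, the deadline becomes September 22, 2031 (Monday).
The 1 month extension carries September 22, 2031 to October 22, 2031.
October 22, 2031 falls on a Wednesday, which is a business day, so no adjustment is needed.
With the 15-day extension, October 22, 2031 becomes November 6, 2031.
November 6, 2031 (Thursday) is already a business day.
Deadline: November 6, 2031.

November 6, 2031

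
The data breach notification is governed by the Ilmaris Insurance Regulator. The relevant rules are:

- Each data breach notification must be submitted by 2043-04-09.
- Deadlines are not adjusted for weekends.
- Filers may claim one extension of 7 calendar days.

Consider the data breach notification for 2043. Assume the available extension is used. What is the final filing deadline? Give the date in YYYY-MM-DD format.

2043-04-16

The stated deadline is 2043-04-09.
No adjustment is made for weekends or holidays, so 2043-04-09 stands.
Applying the 7-calendar-day extension: 2043-04-09 + 7 days = 2043-04-16.
2043-04-16 falls on a Thursday. The rules make no weekend/holiday allowance, so it remains 2043-04-16.
So the filing is due 2043-04-16.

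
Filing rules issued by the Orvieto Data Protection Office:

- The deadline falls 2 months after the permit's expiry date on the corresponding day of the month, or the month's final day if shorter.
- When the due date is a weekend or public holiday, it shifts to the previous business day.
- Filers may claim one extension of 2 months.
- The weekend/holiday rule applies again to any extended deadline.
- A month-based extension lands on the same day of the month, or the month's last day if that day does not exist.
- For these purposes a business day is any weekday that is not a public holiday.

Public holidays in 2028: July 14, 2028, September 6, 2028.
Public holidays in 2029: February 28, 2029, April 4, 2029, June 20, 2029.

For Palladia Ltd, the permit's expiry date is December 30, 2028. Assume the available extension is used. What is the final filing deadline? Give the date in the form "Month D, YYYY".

2 months from December 30, 2028 is February 28, 2029 (day 30 does not exist in February, so the month's last day is used).
February 28, 2029 is a listed holiday; the preceding business day is February 27, 2029 (Tuesday).
The 2 months extension carries February 27, 2029 to April 27, 2029.
April 27, 2029 is a Friday and not a listed holiday, so it stands.
The final due date is April 27, 2029.

April 27, 2029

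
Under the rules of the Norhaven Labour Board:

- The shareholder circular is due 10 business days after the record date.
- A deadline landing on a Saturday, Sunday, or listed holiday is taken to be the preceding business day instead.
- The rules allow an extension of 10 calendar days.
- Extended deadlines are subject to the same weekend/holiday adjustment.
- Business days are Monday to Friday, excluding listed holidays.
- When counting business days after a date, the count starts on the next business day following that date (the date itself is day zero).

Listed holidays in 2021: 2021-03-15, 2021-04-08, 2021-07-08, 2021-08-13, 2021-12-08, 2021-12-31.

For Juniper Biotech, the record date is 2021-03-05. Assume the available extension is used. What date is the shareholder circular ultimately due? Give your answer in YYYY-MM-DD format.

Starting the day after 2021-03-05 and counting 10 business days lands on 2021-03-22.
2021-03-22 (Monday) is already a business day.
Applying the 10-calendar-day extension: 2021-03-22 + 10 days = 2021-04-01.
2021-04-01 falls on a Thursday, which is a business day, so no adjustment is needed.
Deadline: 2021-04-01.

2021-04-01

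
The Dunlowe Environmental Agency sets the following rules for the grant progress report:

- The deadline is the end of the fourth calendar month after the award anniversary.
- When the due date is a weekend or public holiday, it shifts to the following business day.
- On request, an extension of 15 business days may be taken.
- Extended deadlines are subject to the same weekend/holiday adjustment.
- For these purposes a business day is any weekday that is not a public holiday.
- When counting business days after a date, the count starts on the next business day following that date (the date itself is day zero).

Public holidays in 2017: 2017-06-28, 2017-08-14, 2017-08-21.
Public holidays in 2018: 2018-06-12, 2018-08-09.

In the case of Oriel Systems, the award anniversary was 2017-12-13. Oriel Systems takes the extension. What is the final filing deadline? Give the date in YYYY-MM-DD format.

4 months after 2017-12-13 is April 2018; that month ends on 2018-04-30.
Since 2018-04-30 is a Monday and not a holiday, the date is unchanged.
Counting 15 further business days from 2018-04-30 reaches 2018-05-21.
Since 2018-05-21 is a Monday and not a holiday, the date is unchanged.
Final deadline: 2018-05-21.

2018-05-21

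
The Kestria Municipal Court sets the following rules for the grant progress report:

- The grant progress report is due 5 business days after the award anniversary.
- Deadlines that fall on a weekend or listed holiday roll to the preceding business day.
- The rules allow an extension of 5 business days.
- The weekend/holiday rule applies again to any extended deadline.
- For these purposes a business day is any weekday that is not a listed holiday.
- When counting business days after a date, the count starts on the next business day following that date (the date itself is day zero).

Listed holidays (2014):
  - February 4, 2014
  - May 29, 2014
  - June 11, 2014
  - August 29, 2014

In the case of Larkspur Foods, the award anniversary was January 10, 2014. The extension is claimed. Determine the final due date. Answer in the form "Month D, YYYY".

5 business days after January 10, 2014, excluding weekends and holidays, is January 17, 2014.
January 17, 2014 falls on a Friday, which is a business day, so no adjustment is needed.
Counting 5 further business days from January 17, 2014 reaches January 24, 2014.
January 24, 2014 (Friday) is already a business day.
So the filing is due January 24, 2014.

January 24, 2014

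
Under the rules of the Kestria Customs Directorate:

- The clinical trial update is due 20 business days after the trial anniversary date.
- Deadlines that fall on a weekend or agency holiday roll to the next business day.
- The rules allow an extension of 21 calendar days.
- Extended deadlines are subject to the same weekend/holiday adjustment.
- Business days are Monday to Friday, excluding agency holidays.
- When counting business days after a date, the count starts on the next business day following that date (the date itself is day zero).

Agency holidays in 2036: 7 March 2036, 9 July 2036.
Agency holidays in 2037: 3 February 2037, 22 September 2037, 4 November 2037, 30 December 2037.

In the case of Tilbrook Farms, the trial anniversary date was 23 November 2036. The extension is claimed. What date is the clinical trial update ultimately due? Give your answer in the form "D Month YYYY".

20 business days after 23 November 2036, excluding weekends and holidays, is 19 December 2036.
19 December 2036 (Friday) is already a business day.
The 21-calendar-day extension moves the deadline from 19 December 2036 to 9 January 2037.
9 January 2037 (Friday) is already a business day.
Deadline: 9 January 2037.

9 January 2037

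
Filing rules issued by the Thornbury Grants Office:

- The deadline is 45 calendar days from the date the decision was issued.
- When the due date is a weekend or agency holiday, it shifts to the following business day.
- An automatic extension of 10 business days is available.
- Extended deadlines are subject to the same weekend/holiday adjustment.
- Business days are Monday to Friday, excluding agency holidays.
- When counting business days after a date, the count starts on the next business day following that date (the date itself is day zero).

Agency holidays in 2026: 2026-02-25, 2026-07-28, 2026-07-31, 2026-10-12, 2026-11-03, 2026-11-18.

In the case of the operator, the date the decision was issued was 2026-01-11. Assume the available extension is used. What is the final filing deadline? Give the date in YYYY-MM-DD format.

From 2026-01-11, 45 calendar days later is 2026-02-25.
2026-02-25 is a listed holiday; the next business day is 2026-02-26 (Thursday).
Applying the 10-business-day extension: 10 business days after 2026-02-26 is 2026-03-12.
2026-03-12 (Thursday) is already a business day.
The final due date is 2026-03-12.

2026-03-12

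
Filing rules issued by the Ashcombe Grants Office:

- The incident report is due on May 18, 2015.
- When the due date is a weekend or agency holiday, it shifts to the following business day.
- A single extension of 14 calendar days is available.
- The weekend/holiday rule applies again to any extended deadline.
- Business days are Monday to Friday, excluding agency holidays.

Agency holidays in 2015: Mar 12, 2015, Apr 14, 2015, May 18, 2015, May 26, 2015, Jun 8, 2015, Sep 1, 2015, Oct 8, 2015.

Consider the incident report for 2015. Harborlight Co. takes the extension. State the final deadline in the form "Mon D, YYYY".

Jun 2, 2015

The statutory due date is May 18, 2015.
May 18, 2015 falls on a listed holiday. Rolling to the next business day gives May 19, 2015, a Tuesday.
The 14-calendar-day extension moves the deadline from May 19, 2015 to Jun 2, 2015.
Jun 2, 2015 falls on a Tuesday, which is a business day, so no adjustment is needed.
Final deadline: Jun 2, 2015.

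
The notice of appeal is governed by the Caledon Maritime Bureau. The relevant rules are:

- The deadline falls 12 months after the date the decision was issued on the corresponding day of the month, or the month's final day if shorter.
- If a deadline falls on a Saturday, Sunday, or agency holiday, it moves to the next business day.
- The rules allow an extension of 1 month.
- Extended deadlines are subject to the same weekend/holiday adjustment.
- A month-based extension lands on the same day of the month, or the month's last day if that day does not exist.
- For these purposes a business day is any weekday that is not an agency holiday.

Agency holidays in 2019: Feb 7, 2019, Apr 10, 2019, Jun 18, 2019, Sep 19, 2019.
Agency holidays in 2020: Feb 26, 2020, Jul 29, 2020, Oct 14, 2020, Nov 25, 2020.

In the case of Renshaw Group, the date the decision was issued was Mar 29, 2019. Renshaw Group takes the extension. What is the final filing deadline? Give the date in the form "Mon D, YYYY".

Apr 30, 2020

12 months after Mar 29, 2019, on the same day of the month, is Mar 29, 2020.
Mar 29, 2020 is a Sunday, so it moves to the next business day, Mar 30, 2020 (Monday).
The 1 month extension carries Mar 30, 2020 to Apr 30, 2020.
Apr 30, 2020 (Thursday) is already a business day.
Deadline: Apr 30, 2020.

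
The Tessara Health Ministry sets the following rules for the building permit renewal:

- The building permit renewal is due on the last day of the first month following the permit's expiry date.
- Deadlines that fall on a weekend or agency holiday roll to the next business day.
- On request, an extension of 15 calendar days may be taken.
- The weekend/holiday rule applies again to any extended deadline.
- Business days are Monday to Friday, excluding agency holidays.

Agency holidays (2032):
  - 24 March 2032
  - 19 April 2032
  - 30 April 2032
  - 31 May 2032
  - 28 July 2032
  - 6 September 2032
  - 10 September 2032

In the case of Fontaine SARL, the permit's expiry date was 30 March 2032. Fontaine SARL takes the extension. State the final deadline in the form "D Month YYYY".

The first month after 30 March 2032 is April 2032, whose last day is 30 April 2032.
30 April 2032 falls on a listed holiday. Rolling to the next business day gives 3 May 2032, a Monday.
Add the 15 calendar-day extension to 3 May 2032: 18 May 2032.
18 May 2032 is a Tuesday and not a listed holiday, so it stands.
Final deadline: 18 May 2032.

18 May 2032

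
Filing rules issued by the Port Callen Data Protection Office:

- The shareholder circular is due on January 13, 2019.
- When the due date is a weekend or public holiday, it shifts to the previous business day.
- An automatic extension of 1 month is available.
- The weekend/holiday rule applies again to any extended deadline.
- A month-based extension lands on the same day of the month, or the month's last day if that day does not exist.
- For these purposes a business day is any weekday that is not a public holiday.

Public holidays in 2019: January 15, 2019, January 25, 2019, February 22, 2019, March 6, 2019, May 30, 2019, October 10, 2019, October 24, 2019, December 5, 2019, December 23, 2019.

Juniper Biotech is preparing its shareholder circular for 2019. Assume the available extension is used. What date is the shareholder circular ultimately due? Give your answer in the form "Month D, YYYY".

The statutory due date is January 13, 2019.
January 13, 2019 falls on a Sunday. Rolling to the preceding business day gives January 11, 2019, a Friday.
Applying the 1 month extension: 1 month after January 11, 2019 is February 11, 2019.
February 11, 2019 is a Monday and not a listed holiday, so it stands.
Deadline: February 11, 2019.

February 11, 2019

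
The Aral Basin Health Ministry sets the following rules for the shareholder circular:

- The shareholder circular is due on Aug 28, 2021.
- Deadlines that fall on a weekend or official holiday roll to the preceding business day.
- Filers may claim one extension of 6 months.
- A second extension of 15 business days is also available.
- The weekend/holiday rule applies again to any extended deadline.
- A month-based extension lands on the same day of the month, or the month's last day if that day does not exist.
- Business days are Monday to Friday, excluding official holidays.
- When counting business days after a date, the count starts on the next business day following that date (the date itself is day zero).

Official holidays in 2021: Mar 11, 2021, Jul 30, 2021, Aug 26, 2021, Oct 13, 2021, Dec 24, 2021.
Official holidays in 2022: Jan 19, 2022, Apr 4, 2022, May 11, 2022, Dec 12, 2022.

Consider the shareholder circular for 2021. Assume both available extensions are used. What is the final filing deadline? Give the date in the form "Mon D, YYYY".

Mar 18, 2022

The statutory due date is Aug 28, 2021.
Because Aug 28, 2021 is a Saturday, the deadline becomes Aug 27, 2021 (Friday).
The 6 months extension carries Aug 27, 2021 to Feb 27, 2022.
Feb 27, 2022 is a Sunday, so it moves to the preceding business day, Feb 25, 2022 (Friday).
The 15-business-day extension runs from Feb 25, 2022 to Mar 18, 2022.
Mar 18, 2022 falls on a Friday, which is a business day, so no adjustment is needed.
Final deadline: Mar 18, 2022.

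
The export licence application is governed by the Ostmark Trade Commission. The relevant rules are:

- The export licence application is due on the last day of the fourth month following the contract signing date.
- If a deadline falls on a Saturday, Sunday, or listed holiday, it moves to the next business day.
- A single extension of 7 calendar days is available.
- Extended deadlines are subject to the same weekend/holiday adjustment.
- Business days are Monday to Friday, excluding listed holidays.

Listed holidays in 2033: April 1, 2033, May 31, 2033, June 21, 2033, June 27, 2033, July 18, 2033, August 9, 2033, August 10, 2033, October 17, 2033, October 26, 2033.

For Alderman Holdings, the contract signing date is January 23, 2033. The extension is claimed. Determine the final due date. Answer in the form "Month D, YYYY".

June 8, 2033

4 months after January 23, 2033 falls in May 2033; the last day of that month is May 31, 2033.
May 31, 2033 is a listed holiday; the next business day is June 1, 2033 (Wednesday).
Applying the 7-calendar-day extension: June 1, 2033 + 7 days = June 8, 2033.
June 8, 2033 is a Wednesday and not a listed holiday, so it stands.
Deadline: June 8, 2033.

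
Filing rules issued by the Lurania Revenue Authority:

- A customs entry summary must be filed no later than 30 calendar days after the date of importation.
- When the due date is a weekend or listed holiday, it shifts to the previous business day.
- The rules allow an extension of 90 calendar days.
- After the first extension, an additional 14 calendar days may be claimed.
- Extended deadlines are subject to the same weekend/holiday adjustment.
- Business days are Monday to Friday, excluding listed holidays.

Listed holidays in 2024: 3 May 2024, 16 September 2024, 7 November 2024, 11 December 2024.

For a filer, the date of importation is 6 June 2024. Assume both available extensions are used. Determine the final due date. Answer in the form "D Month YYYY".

17 October 2024

From 6 June 2024, 30 calendar days later is 6 July 2024.
6 July 2024 falls on a Saturday. Rolling to the preceding business day gives 5 July 2024, a Friday.
With the 90-day extension, 5 July 2024 becomes 3 October 2024.
Since 3 October 2024 is a Thursday and not a holiday, the date is unchanged.
Applying the 14-calendar-day extension: 3 October 2024 + 14 days = 17 October 2024.
17 October 2024 (Thursday) is already a business day.
Final deadline: 17 October 2024.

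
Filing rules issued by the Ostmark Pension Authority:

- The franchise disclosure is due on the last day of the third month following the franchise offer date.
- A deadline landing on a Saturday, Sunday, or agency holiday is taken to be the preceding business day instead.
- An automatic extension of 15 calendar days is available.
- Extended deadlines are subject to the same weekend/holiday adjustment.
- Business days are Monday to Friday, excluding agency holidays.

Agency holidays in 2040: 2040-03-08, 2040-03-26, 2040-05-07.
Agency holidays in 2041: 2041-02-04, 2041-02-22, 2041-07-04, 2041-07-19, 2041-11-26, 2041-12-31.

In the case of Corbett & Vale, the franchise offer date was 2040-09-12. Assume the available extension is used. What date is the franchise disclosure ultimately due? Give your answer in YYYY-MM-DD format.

3 months after 2040-09-12 falls in December 2040; the last day of that month is 2040-12-31.
2040-12-31 (Monday) is already a business day.
With the 15-day extension, 2040-12-31 becomes 2041-01-15.
2041-01-15 (Tuesday) is already a business day.
So the filing is due 2041-01-15.

2041-01-15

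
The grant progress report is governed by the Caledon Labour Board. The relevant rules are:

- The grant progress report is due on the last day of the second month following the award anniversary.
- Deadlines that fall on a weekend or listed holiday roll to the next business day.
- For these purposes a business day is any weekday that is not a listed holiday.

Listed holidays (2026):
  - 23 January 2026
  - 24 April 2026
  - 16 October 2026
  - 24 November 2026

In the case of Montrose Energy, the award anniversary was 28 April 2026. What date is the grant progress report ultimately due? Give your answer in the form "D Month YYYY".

2 months after 28 April 2026 is June 2026; that month ends on 30 June 2026.
30 June 2026 (Tuesday) is already a business day.
Deadline: 30 June 2026.

30 June 2026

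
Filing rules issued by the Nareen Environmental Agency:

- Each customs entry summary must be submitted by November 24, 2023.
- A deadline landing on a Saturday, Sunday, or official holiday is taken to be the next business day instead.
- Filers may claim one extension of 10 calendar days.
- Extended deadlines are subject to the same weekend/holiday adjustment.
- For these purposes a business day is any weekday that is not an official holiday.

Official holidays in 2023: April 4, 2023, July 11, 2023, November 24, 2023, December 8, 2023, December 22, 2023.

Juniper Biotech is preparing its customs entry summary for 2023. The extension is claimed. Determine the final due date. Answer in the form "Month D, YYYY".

December 7, 2023

The statutory due date is November 24, 2023.
November 24, 2023 is a listed holiday, so it moves to the next business day, November 27, 2023 (Monday).
Add the 10 calendar-day extension to November 27, 2023: December 7, 2023.
Since December 7, 2023 is a Thursday and not a holiday, the date is unchanged.
Final deadline: December 7, 2023.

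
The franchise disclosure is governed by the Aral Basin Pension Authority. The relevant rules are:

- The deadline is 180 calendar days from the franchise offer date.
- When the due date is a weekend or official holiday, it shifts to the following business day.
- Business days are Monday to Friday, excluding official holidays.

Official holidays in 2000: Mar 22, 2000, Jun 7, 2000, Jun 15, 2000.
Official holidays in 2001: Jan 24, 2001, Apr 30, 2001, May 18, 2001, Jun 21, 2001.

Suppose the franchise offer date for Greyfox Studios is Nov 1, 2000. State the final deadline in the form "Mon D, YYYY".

May 1, 2001

Adding 180 calendar days to Nov 1, 2000 gives Apr 30, 2001.
Apr 30, 2001 is a listed holiday; the next business day is May 1, 2001 (Tuesday).
Final deadline: May 1, 2001.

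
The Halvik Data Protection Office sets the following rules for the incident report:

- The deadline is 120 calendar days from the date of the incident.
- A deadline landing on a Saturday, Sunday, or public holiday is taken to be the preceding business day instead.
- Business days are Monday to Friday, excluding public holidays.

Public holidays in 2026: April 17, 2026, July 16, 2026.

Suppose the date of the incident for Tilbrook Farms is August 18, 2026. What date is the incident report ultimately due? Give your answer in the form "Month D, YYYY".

December 16, 2026

Trigger date August 18, 2026 + 120 calendar days = December 16, 2026.
December 16, 2026 is a Wednesday and not a listed holiday, so it stands.
Final deadline: December 16, 2026.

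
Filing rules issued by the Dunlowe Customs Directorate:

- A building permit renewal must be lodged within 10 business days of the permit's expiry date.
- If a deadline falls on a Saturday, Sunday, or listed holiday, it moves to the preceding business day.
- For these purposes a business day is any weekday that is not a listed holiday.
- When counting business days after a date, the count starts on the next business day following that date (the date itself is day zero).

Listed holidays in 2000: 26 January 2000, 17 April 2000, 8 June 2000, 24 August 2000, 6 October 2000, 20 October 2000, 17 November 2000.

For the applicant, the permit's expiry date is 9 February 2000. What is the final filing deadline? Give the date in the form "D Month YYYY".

23 February 2000

Starting the day after 9 February 2000 and counting 10 business days lands on 23 February 2000.
23 February 2000 (Wednesday) is already a business day.
The final due date is 23 February 2000.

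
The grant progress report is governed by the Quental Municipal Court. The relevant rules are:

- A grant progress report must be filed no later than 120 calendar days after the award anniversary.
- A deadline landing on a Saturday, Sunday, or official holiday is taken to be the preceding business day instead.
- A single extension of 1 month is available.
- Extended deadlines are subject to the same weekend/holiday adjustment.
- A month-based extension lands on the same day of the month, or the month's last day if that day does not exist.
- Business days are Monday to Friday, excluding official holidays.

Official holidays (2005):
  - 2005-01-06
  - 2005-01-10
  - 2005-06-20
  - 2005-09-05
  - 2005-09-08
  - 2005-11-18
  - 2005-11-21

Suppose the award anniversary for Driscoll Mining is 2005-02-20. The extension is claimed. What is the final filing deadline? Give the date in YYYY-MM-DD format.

2005-07-15

From 2005-02-20, 120 calendar days later is 2005-06-20.
Because 2005-06-20 is a listed holiday, the deadline becomes 2005-06-17 (Friday).
The 1 month extension carries 2005-06-17 to 2005-07-17.
2005-07-17 is a Sunday, so it moves to the preceding business day, 2005-07-15 (Friday).
So the filing is due 2005-07-15.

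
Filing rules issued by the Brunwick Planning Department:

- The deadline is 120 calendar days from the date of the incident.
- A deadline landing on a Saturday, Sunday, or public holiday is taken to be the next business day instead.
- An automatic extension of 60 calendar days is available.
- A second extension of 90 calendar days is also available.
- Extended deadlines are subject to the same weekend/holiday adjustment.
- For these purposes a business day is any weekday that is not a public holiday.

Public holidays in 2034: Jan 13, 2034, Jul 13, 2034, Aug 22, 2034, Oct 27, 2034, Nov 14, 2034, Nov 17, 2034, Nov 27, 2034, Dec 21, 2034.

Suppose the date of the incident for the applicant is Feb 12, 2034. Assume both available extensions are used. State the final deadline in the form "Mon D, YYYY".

Nov 9, 2034

Trigger date Feb 12, 2034 + 120 calendar days = Jun 12, 2034.
Jun 12, 2034 is a Monday and not a listed holiday, so it stands.
Add the 60 calendar-day extension to Jun 12, 2034: Aug 11, 2034.
Aug 11, 2034 falls on a Friday, which is a business day, so no adjustment is needed.
Add the 90 calendar-day extension to Aug 11, 2034: Nov 9, 2034.
Nov 9, 2034 (Thursday) is already a business day.
Deadline: Nov 9, 2034.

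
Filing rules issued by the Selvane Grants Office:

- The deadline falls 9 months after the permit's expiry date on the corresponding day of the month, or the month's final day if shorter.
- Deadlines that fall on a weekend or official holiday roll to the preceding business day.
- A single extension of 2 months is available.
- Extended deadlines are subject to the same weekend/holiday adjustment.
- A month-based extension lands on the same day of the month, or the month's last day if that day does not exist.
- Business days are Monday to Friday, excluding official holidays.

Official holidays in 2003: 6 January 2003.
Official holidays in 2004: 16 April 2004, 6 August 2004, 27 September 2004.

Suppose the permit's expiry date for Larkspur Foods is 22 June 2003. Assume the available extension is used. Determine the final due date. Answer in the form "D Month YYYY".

9 months from 22 June 2003 is 22 March 2004.
22 March 2004 falls on a Monday, which is a business day, so no adjustment is needed.
Add 2 months to 22 March 2004: 22 May 2004.
22 May 2004 is a Saturday; the preceding business day is 21 May 2004 (Friday).
The final due date is 21 May 2004.

21 May 2004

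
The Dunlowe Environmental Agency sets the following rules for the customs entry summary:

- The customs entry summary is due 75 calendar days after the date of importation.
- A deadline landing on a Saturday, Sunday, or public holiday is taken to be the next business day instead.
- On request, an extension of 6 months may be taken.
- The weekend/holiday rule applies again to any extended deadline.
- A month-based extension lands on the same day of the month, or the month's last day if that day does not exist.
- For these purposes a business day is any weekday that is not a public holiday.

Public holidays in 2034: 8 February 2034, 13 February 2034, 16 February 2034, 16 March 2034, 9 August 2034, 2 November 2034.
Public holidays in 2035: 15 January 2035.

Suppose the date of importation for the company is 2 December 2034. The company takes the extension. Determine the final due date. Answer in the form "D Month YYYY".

15 August 2035

75 calendar days after 2 December 2034 is 15 February 2035.
15 February 2035 is a Thursday and not a listed holiday, so it stands.
Applying the 6 months extension: 6 months after 15 February 2035 is 15 August 2035.
15 August 2035 is a Wednesday and not a listed holiday, so it stands.
Final deadline: 15 August 2035.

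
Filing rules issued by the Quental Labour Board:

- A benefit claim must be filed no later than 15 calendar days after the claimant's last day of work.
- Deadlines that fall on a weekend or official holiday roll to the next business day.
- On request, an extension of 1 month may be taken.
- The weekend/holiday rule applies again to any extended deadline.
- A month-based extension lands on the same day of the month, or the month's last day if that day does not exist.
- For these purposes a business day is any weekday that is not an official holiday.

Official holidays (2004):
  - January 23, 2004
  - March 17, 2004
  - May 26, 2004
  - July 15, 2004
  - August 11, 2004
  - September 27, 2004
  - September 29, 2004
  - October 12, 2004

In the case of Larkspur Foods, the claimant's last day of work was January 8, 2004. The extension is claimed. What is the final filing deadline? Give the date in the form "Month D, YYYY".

February 26, 2004

Trigger date January 8, 2004 + 15 calendar days = January 23, 2004.
January 23, 2004 is a listed holiday, so it moves to the next business day, January 26, 2004 (Monday).
Add 1 month to January 26, 2004: February 26, 2004.
February 26, 2004 is a Thursday and not a listed holiday, so it stands.
Deadline: February 26, 2004.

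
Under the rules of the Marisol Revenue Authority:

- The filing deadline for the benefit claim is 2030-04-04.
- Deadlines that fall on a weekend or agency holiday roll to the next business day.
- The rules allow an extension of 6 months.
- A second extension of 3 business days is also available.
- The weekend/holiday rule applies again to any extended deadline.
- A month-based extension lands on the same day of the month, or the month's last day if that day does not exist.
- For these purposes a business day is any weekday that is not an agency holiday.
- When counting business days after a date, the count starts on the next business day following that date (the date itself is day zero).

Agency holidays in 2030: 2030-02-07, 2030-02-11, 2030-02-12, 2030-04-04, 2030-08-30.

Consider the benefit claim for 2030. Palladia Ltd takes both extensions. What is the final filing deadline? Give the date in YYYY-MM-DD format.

2030-10-10

The stated deadline is 2030-04-04.
Because 2030-04-04 is a listed holiday, the deadline becomes 2030-04-05 (Friday).
Applying the 6 months extension: 6 months after 2030-04-05 is 2030-10-05.
2030-10-05 is a Saturday; the next business day is 2030-10-07 (Monday).
The 3-business-day extension runs from 2030-10-07 to 2030-10-10.
2030-10-10 is a Thursday and not a listed holiday, so it stands.
The final due date is 2030-10-10.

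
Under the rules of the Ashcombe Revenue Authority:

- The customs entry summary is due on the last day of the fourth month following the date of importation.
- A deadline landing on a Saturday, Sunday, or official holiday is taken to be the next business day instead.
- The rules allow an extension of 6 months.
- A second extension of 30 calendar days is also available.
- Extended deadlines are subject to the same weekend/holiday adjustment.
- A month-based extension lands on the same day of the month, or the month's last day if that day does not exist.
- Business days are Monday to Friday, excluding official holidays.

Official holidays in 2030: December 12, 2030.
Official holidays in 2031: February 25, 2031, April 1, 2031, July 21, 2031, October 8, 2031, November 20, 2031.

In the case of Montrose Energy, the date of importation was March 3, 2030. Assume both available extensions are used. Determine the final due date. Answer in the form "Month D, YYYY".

The fourth month after March 3, 2030 is July 2030, whose last day is July 31, 2030.
July 31, 2030 (Wednesday) is already a business day.
The 6 months extension carries July 31, 2030 to January 31, 2031.
January 31, 2031 is a Friday and not a listed holiday, so it stands.
Add the 30 calendar-day extension to January 31, 2031: March 2, 2031.
Because March 2, 2031 is a Sunday, the deadline becomes March 3, 2031 (Monday).
The final due date is March 3, 2031.

March 3, 2031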